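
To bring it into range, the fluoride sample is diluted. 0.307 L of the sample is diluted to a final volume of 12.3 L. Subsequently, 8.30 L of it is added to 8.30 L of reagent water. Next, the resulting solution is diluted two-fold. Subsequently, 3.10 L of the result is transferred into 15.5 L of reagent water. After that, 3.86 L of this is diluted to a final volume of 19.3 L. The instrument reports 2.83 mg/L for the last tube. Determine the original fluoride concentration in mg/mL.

Overall dilution factor = 40.07 × 2 × 2 × 6 × 5 = 4808.
Original = 2.83 mg/L × 4808 = 1.36 × 10⁴ mg/L = 13.6 mg/mL.

13.6 mg/mL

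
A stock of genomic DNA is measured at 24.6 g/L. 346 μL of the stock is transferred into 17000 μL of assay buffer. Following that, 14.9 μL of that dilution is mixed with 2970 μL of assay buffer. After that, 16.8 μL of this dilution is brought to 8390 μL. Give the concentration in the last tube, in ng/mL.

4.90 ng/mL

Overall dilution factor = 50.13 × 200.3 × 499.4 = 5.02 × 10⁶.
24.6 g/L / 5.02 × 10⁶ = 4.90 × 10⁻⁶ g/L = 4.90 ng/mL.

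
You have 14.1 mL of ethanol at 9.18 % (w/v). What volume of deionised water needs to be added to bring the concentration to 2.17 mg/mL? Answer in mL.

582 mL

2.17 mg/mL = 0.217 % (w/v).
V₂ = C₁V₁/C₂ = 9.18 × 14.1 / 0.217 = 596 mL.
Diluent to add = V₂ − V₁ = 596 − 14.1 = 582 mL.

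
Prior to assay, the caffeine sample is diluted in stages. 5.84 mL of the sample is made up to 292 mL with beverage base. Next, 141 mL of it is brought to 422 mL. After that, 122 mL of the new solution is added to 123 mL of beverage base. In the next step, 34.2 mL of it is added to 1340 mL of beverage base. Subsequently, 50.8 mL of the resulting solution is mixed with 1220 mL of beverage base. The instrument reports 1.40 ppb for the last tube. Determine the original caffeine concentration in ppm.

423 ppm

Overall dilution factor = 50 × 2.993 × 2.008 × 40.18 × 25.02 = 3.02 × 10⁵.
Original = 1.40 ppb × 3.02 × 10⁵ = 4.23 × 10⁵ ppb = 423 ppm.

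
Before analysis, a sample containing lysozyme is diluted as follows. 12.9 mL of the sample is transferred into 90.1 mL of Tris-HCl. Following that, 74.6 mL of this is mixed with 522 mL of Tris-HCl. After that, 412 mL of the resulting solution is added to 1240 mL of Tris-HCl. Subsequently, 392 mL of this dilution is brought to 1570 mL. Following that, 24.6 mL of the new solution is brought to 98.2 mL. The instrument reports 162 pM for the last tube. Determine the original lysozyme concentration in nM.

Overall dilution factor = 7.984 × 7.997 × 4.010 × 4.005 × 3.992 = 4093.
Original = 162 pM × 4093 = 6.63 × 10⁵ pM = 663 nM.

663 nM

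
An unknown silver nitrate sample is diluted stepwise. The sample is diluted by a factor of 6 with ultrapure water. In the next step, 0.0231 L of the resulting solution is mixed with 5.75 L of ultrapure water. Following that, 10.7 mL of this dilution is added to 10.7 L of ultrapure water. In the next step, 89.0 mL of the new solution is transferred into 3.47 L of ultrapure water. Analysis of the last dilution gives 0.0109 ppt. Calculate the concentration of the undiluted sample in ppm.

0.654 ppm

Overall dilution factor = 6 × 249.9 × 1001 × 39.99 = 6.00 × 10⁷.
Original = 0.0109 ppt × 6.00 × 10⁷ = 6.54 × 10⁵ ppt = 0.654 ppm.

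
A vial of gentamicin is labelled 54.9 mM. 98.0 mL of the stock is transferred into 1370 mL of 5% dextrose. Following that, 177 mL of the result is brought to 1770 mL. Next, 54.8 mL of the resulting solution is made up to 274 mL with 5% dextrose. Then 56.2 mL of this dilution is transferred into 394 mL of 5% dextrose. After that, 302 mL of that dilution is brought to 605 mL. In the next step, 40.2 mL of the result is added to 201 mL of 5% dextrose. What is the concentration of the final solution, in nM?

761 nM

Overall dilution factor = 14.98 × 10 × 5 × 8.011 × 2.003 × 6 = 7.21 × 10⁴.
54.9 mM / 7.21 × 10⁴ = 7.61 × 10⁻⁴ mM = 761 nM.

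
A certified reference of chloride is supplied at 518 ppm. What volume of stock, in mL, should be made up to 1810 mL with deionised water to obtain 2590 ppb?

2590 ppb = 2.59 ppm.
V₁ = C₂V₂/C₁ = 2.59 × 1810 / 518 = 9.05 mL.

9.05 mL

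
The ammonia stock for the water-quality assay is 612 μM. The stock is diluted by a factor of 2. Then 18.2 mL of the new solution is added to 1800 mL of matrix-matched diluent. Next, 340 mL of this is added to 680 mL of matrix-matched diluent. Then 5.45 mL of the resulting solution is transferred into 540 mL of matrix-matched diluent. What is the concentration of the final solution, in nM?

10.2 nM

Overall dilution factor = 2 × 99.90 × 3 × 100.1 = 6.00 × 10⁴.
612 μM / 6.00 × 10⁴ = 0.0102 μM = 10.2 nM.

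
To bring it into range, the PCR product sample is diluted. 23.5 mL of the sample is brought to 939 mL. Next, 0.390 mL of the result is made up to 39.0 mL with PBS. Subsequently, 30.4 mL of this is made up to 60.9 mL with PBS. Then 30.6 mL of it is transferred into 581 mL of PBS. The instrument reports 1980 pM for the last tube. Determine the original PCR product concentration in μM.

317 μM

Overall dilution factor = 39.96 × 100 × 2.003 × 19.99 = 1.60 × 10⁵.
Original = 1980 pM × 1.60 × 10⁵ = 3.17 × 10⁸ pM = 317 μM.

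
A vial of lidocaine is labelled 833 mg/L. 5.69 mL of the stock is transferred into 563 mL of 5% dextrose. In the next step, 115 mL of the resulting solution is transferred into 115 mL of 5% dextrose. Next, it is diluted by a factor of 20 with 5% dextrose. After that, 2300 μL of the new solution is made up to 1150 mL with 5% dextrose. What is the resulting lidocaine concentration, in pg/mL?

417 pg/mL

Overall dilution factor = 99.95 × 2 × 20 × 500 = 2.00 × 10⁶.
833 mg/L / 2.00 × 10⁶ = 4.17 × 10⁻⁴ mg/L = 417 pg/mL.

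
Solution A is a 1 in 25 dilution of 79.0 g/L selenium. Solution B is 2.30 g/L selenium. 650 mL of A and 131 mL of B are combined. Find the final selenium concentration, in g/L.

3.02 g/L

C_A = 79.0 g/L / 25 = 3.16 g/L.
C_mix = (C_A·V_A + C_B·V_B)/(V_A + V_B) = (3.16×650 + 2.30×131) / 781.0 = 3.02 g/L.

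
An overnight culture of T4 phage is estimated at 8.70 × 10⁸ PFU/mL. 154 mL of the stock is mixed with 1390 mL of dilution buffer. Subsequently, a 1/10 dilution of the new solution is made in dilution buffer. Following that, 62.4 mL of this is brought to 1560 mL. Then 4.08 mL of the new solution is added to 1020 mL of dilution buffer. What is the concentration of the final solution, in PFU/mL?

1380 PFU/mL

Overall dilution factor = 10.03 × 10 × 25 × 251 = 6.29 × 10⁵.
8.70 × 10⁸ PFU/mL / 6.29 × 10⁵ = 1380 PFU/mL.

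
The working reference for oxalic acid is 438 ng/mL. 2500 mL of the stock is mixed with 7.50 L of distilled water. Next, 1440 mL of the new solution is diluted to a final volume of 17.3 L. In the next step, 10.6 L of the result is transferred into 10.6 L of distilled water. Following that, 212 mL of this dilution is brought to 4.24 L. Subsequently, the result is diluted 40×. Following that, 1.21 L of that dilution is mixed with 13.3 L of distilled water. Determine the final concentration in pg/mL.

0.475 pg/mL

Overall dilution factor = 4 × 12.01 × 2 × 20 × 40 × 11.99 = 9.22 × 10⁵.
438 ng/mL / 9.22 × 10⁵ = 4.75 × 10⁻⁴ ng/mL = 0.475 pg/mL.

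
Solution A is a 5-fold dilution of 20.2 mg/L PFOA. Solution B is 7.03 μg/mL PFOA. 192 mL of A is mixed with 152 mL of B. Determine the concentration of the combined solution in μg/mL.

5.36 μg/mL

C_A = 20.2 mg/L / 5 = 4.04 mg/L.
C_B = 7.03 μg/mL = 7.03 mg/L.
C_mix = (C_A·V_A + C_B·V_B)/(V_A + V_B) = (4.04×192 + 7.03×152) / 344.0 = 5.36 mg/L = 5.36 μg/mL.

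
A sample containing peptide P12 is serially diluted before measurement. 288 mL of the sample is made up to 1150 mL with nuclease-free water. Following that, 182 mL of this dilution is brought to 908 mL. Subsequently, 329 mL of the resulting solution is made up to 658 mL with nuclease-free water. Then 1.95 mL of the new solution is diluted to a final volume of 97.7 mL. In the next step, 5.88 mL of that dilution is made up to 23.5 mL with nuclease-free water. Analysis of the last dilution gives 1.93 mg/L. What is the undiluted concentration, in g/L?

Overall dilution factor = 3.993 × 4.989 × 2 × 50.10 × 3.997 = 7978.
Original = 1.93 mg/L × 7978 = 1.54 × 10⁴ mg/L = 15.4 g/L.

15.4 g/L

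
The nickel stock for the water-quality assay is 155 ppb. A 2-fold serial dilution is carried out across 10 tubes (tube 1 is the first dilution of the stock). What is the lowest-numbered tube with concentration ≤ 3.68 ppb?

Tube n has concentration 155 ppb / 2ⁿ.
Need 2ⁿ ≥ 155 ppb / 3.68 ppb = 42.1, so n ≥ 5.40.
First such tube: n = 6.

tube 6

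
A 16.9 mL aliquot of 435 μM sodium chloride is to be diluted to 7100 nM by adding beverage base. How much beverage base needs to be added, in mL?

1020 mL

7100 nM = 7.10 μM.
V₂ = C₁V₁/C₂ = 435 × 16.9 / 7.10 = 1035 mL.
Diluent to add = V₂ − V₁ = 1035 − 16.9 = 1020 mL.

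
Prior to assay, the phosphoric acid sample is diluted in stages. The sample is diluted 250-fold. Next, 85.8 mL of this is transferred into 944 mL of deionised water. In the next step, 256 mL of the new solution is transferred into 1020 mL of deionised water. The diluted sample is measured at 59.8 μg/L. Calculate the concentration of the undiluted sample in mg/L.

894 mg/L

Overall dilution factor = 250 × 12.00 × 4.984 = 1.50 × 10⁴.
Original = 59.8 μg/L × 1.50 × 10⁴ = 8.94 × 10⁵ μg/L = 894 mg/L.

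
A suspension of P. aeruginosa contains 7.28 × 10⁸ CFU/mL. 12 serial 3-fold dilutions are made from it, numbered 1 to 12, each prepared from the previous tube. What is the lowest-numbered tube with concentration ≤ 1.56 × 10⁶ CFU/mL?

Tube n has concentration 7.28 × 10⁸ CFU/mL / 3ⁿ.
Need 3ⁿ ≥ 7.28 × 10⁸ CFU/mL / 1.56 × 10⁶ CFU/mL = 467, so n ≥ 5.59.
First such tube: n = 6.

tube 6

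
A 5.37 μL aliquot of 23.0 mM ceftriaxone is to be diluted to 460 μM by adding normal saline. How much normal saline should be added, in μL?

460 μM = 0.460 mM.
V₂ = C₁V₁/C₂ = 23.0 × 5.37 / 0.460 = 268 μL.
Diluent to add = V₂ − V₁ = 268 − 5.37 = 263 μL.

263 μL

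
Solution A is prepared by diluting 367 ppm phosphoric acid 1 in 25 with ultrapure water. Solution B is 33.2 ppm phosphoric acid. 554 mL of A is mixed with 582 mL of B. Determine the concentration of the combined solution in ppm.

C_A = 367 ppm / 25 = 14.7 ppm.
C_mix = (C_A·V_A + C_B·V_B)/(V_A + V_B) = (14.7×554 + 33.2×582) / 1136 = 24.2 ppm.

24.2 ppm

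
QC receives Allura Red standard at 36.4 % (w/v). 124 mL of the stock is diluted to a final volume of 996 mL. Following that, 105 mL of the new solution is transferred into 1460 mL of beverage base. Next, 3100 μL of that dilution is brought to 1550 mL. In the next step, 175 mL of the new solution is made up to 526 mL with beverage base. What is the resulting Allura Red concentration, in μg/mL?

2.02 μg/mL

Overall dilution factor = 8.032 × 14.90 × 500 × 3.006 = 1.80 × 10⁵.
36.4 % (w/v) / 1.80 × 10⁵ = 2.02 × 10⁻⁴ % (w/v) = 2.02 μg/mL.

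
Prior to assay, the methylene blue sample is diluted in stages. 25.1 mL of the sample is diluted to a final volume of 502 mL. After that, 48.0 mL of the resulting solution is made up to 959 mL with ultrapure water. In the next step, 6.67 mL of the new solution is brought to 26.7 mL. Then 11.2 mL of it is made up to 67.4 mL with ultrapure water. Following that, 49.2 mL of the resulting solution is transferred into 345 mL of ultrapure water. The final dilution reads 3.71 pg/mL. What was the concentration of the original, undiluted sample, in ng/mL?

286 ng/mL

Overall dilution factor = 20 × 19.98 × 4.003 × 6.018 × 8.012 = 7.71 × 10⁴.
Original = 3.71 pg/mL × 7.71 × 10⁴ = 2.86 × 10⁵ pg/mL = 286 ng/mL.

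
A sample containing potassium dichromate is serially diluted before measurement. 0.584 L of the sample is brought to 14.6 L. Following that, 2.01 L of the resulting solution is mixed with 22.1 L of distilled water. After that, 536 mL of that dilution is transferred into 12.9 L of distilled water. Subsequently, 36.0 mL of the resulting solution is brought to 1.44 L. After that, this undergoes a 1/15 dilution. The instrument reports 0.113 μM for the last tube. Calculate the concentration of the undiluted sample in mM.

510 mM

Overall dilution factor = 25 × 12.00 × 25.07 × 40 × 15 = 4.51 × 10⁶.
Original = 0.113 μM × 4.51 × 10⁶ = 5.10 × 10⁵ μM = 510 mM.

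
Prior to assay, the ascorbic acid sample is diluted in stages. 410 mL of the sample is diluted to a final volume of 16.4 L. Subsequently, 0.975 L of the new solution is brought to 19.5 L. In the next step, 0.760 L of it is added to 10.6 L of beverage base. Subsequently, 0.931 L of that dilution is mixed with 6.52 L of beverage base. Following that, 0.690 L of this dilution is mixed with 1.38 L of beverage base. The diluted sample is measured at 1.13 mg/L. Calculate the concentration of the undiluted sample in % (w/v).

32.4 % (w/v)

Overall dilution factor = 40 × 20 × 14.95 × 8.003 × 3 = 2.87 × 10⁵.
Original = 1.13 mg/L × 2.87 × 10⁵ = 3.24 × 10⁵ mg/L = 32.4 % (w/v).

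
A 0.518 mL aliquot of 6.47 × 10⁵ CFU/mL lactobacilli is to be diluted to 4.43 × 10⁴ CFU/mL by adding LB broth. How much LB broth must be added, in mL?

V₂ = C₁V₁/C₂ = 6.47 × 10⁵ × 0.518 / 4.43 × 10⁴ = 7.57 mL.
Diluent to add = V₂ − V₁ = 7.57 − 0.518 = 7.05 mL.

7.05 mL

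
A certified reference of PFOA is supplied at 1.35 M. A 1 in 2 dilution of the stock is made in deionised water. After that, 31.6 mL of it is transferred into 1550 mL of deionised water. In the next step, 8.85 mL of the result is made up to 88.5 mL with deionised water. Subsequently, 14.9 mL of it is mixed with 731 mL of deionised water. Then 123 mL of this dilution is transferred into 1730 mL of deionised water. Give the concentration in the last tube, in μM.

1.79 μM

Overall dilution factor = 2 × 50.05 × 10 × 50.06 × 15.07 = 7.55 × 10⁵.
1.35 M / 7.55 × 10⁵ = 1.79 × 10⁻⁶ M = 1.79 μM.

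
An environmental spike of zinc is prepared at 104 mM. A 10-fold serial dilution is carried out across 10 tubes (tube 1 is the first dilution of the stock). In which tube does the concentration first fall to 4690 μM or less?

tube 2

Tube n has concentration 104 mM / 10ⁿ.
Need 10ⁿ ≥ 104 mM / 4690 μM = 22.2, so n ≥ 1.35.
First such tube: n = 2.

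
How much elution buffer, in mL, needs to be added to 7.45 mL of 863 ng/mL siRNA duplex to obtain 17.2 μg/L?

17.2 μg/L = 17.2 ng/mL.
V₂ = C₁V₁/C₂ = 863 × 7.45 / 17.2 = 374 mL.
Diluent to add = V₂ − V₁ = 374 − 7.45 = 366 mL.

366 mL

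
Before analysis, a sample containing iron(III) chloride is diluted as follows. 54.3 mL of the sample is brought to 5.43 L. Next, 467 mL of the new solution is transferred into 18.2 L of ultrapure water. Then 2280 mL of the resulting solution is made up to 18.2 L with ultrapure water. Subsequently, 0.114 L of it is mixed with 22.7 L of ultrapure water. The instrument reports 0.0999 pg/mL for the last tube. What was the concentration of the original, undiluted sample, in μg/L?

Overall dilution factor = 100 × 39.97 × 7.982 × 200.1 = 6.39 × 10⁶.
Original = 0.0999 pg/mL × 6.39 × 10⁶ = 6.38 × 10⁵ pg/mL = 638 μg/L.

638 μg/L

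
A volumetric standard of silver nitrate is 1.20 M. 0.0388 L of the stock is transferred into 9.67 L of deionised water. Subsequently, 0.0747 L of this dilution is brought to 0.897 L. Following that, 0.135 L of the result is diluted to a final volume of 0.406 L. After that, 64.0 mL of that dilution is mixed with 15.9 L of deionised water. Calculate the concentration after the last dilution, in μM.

Overall dilution factor = 250.2 × 12.01 × 3.007 × 249.4 = 2.25 × 10⁶.
1.20 M / 2.25 × 10⁶ = 5.32 × 10⁻⁷ M = 0.532 μM.

0.532 μM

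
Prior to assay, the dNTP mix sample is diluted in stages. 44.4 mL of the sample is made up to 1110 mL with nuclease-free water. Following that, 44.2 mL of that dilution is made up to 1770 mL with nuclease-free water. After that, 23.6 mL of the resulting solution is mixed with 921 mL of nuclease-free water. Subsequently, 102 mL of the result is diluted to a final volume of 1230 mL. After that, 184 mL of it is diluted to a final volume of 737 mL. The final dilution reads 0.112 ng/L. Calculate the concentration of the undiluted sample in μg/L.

217 μg/L

Overall dilution factor = 25 × 40.05 × 40.03 × 12.06 × 4.005 = 1.94 × 10⁶.
Original = 0.112 ng/L × 1.94 × 10⁶ = 2.17 × 10⁵ ng/L = 217 μg/L.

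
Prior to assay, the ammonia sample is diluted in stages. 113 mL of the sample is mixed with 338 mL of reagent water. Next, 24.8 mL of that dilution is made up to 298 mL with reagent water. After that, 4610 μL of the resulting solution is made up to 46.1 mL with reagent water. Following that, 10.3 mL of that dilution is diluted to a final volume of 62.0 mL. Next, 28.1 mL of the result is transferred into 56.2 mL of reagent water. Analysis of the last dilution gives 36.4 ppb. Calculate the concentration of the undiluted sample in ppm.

315 ppm

Overall dilution factor = 3.991 × 12.02 × 10 × 6.019 × 3 = 8660.
Original = 36.4 ppb × 8660 = 3.15 × 10⁵ ppb = 315 ppm.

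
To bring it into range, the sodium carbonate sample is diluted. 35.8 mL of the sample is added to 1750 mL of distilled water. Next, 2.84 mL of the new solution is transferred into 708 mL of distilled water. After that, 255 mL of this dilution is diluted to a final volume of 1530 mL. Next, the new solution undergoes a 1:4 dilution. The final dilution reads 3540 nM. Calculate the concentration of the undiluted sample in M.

Overall dilution factor = 49.88 × 250.3 × 6 × 4 = 3.00 × 10⁵.
Original = 3540 nM × 3.00 × 10⁵ = 1.06 × 10⁹ nM = 1.06 M.

1.06 M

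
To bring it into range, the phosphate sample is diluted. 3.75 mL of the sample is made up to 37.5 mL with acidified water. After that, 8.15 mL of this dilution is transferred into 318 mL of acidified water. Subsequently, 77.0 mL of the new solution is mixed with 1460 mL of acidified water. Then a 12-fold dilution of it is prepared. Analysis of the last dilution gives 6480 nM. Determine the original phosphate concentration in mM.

Overall dilution factor = 10 × 40.02 × 19.96 × 12 = 9.59 × 10⁴.
Original = 6480 nM × 9.59 × 10⁴ = 6.21 × 10⁸ nM = 621 mM.

621 mM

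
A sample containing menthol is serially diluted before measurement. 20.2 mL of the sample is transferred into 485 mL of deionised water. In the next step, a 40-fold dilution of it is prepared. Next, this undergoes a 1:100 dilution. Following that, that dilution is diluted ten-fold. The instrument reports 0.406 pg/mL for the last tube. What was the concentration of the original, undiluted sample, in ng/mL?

Overall dilution factor = 25.01 × 40 × 100 × 10 = 1.00 × 10⁶.
Original = 0.406 pg/mL × 1.00 × 10⁶ = 4.06 × 10⁵ pg/mL = 406 ng/mL.

406 ng/mL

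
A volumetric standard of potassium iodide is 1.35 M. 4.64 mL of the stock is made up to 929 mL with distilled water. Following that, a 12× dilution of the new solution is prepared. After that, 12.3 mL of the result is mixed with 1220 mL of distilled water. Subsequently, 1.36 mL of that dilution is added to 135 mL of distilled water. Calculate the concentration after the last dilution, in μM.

0.0559 μM

Overall dilution factor = 200.2 × 12 × 100.2 × 100.3 = 2.41 × 10⁷.
1.35 M / 2.41 × 10⁷ = 5.59 × 10⁻⁸ M = 0.0559 μM.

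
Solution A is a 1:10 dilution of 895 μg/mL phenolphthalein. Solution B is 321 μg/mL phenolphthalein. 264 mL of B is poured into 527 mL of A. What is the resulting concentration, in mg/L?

C_A = 895 μg/mL / 10 = 89.5 μg/mL.
C_mix = (C_A·V_A + C_B·V_B)/(V_A + V_B) = (89.5×527 + 321×264) / 791.0 = 167 μg/mL = 167 mg/L.

167 mg/L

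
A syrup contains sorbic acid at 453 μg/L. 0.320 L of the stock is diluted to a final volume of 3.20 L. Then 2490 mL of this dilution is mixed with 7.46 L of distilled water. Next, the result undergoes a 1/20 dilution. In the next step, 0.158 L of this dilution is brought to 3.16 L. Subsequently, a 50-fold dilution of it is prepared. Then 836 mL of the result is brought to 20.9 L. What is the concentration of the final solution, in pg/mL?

0.0227 pg/mL

Overall dilution factor = 10 × 3.996 × 20 × 20 × 50 × 25 = 2.00 × 10⁷.
453 μg/L / 2.00 × 10⁷ = 2.27 × 10⁻⁵ μg/L = 0.0227 pg/mL.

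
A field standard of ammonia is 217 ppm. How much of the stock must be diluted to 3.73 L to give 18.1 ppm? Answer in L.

V₁ = C₂V₂/C₁ = 18.1 × 3.73 / 217 = 0.311 L.

0.311 L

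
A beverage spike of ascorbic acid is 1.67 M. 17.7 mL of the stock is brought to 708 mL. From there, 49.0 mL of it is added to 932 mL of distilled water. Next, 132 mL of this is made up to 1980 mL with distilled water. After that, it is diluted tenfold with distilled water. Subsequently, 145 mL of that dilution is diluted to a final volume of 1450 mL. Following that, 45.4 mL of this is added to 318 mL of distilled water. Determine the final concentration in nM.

174 nM

Overall dilution factor = 40 × 20.02 × 15 × 10 × 10 × 8.004 = 9.62 × 10⁶.
1.67 M / 9.62 × 10⁶ = 1.74 × 10⁻⁷ M = 174 nM.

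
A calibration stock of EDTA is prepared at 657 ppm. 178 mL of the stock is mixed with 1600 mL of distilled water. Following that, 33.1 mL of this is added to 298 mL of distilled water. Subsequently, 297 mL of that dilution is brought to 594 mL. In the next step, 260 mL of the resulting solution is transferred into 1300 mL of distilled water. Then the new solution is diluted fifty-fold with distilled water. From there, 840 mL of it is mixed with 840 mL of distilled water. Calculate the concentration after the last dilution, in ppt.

Overall dilution factor = 9.989 × 10.00 × 2 × 6 × 50 × 2 = 1.20 × 10⁵.
657 ppm / 1.20 × 10⁵ = 5.48 × 10⁻³ ppm = 5480 ppt.

5480 ppt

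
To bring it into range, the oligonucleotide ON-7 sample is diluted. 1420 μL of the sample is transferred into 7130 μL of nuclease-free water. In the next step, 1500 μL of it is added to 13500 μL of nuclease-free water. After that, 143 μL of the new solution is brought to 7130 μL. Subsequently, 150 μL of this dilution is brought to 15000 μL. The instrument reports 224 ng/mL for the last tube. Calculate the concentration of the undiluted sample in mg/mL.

Overall dilution factor = 6.021 × 10 × 49.86 × 100 = 3.00 × 10⁵.
Original = 224 ng/mL × 3.00 × 10⁵ = 6.72 × 10⁷ ng/mL = 67.2 mg/mL.

67.2 mg/mL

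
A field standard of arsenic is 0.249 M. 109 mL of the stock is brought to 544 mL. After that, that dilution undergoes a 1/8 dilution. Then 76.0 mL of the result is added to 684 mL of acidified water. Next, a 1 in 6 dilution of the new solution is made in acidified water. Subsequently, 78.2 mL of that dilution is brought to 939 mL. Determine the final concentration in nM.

8660 nM

Overall dilution factor = 4.991 × 8 × 10 × 6 × 12.01 = 2.88 × 10⁴.
0.249 M / 2.88 × 10⁴ = 8.66 × 10⁻⁶ M = 8660 nM.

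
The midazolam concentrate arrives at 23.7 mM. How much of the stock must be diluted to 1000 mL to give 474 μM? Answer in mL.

474 μM = 0.474 mM.
V₁ = C₂V₂/C₁ = 0.474 × 1000 / 23.7 = 20.0 mL.

20.0 mL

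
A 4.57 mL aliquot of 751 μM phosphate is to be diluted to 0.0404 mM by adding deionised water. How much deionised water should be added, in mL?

80.4 mL

0.0404 mM = 40.4 μM.
V₂ = C₁V₁/C₂ = 751 × 4.57 / 40.4 = 85.0 mL.
Diluent to add = V₂ − V₁ = 85.0 − 4.57 = 80.4 mL.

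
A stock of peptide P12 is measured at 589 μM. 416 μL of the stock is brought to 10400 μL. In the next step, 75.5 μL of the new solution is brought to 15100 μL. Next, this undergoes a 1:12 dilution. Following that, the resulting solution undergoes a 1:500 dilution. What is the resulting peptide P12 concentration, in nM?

0.0196 nM

Overall dilution factor = 25 × 200 × 12 × 500 = 3.00 × 10⁷.
589 μM / 3.00 × 10⁷ = 1.96 × 10⁻⁵ μM = 0.0196 nM.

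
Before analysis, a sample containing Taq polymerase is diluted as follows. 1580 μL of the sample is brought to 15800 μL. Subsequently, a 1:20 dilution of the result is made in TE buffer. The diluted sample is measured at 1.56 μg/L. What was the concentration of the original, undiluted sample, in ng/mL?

312 ng/mL

Overall dilution factor = 10 × 20 = 200.
Original = 1.56 μg/L × 200 = 312 μg/L = 312 ng/mL.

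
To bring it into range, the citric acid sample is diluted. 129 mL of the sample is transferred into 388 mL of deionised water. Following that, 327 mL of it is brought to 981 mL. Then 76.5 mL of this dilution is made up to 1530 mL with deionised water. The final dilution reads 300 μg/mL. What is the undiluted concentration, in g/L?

Overall dilution factor = 4.008 × 3 × 20 = 240.
Original = 300 μg/mL × 240 = 7.21 × 10⁴ μg/mL = 72.1 g/L.

72.1 g/L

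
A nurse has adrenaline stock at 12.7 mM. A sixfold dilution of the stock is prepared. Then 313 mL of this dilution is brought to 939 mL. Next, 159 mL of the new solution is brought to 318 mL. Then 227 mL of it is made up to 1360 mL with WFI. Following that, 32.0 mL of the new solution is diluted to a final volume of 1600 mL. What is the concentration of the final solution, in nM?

1180 nM

Overall dilution factor = 6 × 3 × 2 × 5.991 × 50 = 1.08 × 10⁴.
12.7 mM / 1.08 × 10⁴ = 1.18 × 10⁻³ mM = 1180 nM.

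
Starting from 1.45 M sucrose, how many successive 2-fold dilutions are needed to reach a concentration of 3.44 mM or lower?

Need 2ⁿ ≥ 422, so n ≥ log(422)/log(2) = 8.72.
Minimum whole steps: n = 9.

9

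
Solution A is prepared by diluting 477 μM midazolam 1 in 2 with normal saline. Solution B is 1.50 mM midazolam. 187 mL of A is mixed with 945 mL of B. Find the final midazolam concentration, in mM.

1.29 mM

C_A = 477 μM / 2 = 238 μM.
C_B = 1.50 mM = 1500 μM.
C_mix = (C_A·V_A + C_B·V_B)/(V_A + V_B) = (238×187 + 1500×945) / 1132 = 1292 μM = 1.29 mM.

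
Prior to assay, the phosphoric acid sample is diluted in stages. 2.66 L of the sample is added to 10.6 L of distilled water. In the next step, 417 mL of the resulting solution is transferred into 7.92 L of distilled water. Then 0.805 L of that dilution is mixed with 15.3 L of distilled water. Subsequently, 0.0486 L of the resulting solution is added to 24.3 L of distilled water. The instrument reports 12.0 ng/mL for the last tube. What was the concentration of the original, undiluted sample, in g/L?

12.0 g/L

Overall dilution factor = 4.985 × 19.99 × 20.01 × 501 = 9.99 × 10⁵.
Original = 12.0 ng/mL × 9.99 × 10⁵ = 1.20 × 10⁷ ng/mL = 12.0 g/L.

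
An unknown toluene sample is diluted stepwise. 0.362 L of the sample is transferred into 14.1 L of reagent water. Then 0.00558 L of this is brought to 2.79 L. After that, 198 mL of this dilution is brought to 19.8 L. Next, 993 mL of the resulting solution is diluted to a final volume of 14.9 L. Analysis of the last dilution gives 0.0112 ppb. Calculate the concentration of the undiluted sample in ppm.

Overall dilution factor = 39.95 × 500 × 100 × 15.01 = 3.00 × 10⁷.
Original = 0.0112 ppb × 3.00 × 10⁷ = 3.36 × 10⁵ ppb = 336 ppm.

336 ppm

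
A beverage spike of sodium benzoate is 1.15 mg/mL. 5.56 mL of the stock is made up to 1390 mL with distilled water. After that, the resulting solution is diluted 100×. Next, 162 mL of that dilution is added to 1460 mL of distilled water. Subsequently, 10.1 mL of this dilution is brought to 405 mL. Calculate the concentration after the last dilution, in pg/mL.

115 pg/mL

Overall dilution factor = 250 × 100 × 10.01 × 40.10 = 1.00 × 10⁷.
1.15 mg/mL / 1.00 × 10⁷ = 1.15 × 10⁻⁷ mg/mL = 115 pg/mL.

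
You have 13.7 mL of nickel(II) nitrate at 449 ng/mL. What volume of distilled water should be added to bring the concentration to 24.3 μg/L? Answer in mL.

239 mL

24.3 μg/L = 24.3 ng/mL.
V₂ = C₁V₁/C₂ = 449 × 13.7 / 24.3 = 253 mL.
Diluent to add = V₂ − V₁ = 253 − 13.7 = 239 mL.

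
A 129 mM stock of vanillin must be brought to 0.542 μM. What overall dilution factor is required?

Factor = C₀/C_target = 129 mM / 0.542 μM = 2.38 × 10⁵.

2.38 × 10⁵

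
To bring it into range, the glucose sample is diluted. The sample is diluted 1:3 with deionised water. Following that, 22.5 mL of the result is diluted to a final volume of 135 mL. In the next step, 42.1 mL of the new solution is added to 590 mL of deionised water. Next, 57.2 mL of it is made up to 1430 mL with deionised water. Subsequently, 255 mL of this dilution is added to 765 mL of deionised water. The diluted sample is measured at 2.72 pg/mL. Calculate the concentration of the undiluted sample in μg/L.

Overall dilution factor = 3 × 6 × 15.01 × 25 × 4 = 2.70 × 10⁴.
Original = 2.72 pg/mL × 2.70 × 10⁴ = 7.35 × 10⁴ pg/mL = 73.5 μg/L.

73.5 μg/L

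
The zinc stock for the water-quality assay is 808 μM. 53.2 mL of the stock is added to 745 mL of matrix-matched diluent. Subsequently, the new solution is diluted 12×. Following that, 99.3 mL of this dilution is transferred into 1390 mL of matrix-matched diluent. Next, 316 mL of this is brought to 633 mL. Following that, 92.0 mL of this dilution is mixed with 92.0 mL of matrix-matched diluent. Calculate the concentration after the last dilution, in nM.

74.7 nM

Overall dilution factor = 15.00 × 12 × 15.00 × 2.003 × 2 = 1.08 × 10⁴.
808 μM / 1.08 × 10⁴ = 0.0747 μM = 74.7 nM.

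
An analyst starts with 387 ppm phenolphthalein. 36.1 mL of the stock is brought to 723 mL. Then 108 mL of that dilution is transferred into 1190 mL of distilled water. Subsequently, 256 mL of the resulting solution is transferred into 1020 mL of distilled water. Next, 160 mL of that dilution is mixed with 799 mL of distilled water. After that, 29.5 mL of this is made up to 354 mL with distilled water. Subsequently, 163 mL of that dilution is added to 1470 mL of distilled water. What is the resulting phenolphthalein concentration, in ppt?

448 ppt

Overall dilution factor = 20.03 × 12.02 × 4.984 × 5.994 × 12 × 10.02 = 8.65 × 10⁵.
387 ppm / 8.65 × 10⁵ = 4.48 × 10⁻⁴ ppm = 448 ppt.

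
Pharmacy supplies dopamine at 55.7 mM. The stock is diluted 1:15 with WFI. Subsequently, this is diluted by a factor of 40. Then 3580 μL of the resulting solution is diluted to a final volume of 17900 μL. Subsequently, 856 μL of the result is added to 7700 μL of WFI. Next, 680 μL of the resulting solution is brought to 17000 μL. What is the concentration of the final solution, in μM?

0.0743 μM

Overall dilution factor = 15 × 40 × 5 × 9.995 × 25 = 7.50 × 10⁵.
55.7 mM / 7.50 × 10⁵ = 7.43 × 10⁻⁵ mM = 0.0743 μM.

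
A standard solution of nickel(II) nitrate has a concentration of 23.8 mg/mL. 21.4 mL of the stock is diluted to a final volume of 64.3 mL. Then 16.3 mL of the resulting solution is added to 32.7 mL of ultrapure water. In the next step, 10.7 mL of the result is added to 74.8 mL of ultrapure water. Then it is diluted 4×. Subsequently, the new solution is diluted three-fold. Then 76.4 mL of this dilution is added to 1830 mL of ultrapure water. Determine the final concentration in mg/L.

Overall dilution factor = 3.005 × 3.006 × 7.991 × 4 × 3 × 24.95 = 2.16 × 10⁴.
23.8 mg/mL / 2.16 × 10⁴ = 1.10 × 10⁻³ mg/mL = 1.10 mg/L.

1.10 mg/L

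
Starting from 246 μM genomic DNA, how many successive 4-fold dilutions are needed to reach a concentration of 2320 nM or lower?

4

Need 4ⁿ ≥ 106, so n ≥ log(106)/log(4) = 3.36.
Minimum whole steps: n = 4.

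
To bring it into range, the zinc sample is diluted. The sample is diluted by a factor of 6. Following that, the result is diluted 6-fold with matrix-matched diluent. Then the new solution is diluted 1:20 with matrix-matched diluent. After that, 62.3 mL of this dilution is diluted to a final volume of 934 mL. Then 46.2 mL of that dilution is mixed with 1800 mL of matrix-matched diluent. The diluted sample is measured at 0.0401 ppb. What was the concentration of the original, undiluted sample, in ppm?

17.3 ppm

Overall dilution factor = 6 × 6 × 20 × 14.99 × 39.96 = 4.31 × 10⁵.
Original = 0.0401 ppb × 4.31 × 10⁵ = 1.73 × 10⁴ ppb = 17.3 ppm.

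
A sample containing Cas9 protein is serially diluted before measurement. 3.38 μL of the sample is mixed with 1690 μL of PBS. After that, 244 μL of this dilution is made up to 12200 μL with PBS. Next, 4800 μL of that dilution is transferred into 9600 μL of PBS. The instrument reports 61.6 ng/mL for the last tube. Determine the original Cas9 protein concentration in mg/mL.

Overall dilution factor = 501 × 50 × 3 = 7.52 × 10⁴.
Original = 61.6 ng/mL × 7.52 × 10⁴ = 4.63 × 10⁶ ng/mL = 4.63 mg/mL.

4.63 mg/mL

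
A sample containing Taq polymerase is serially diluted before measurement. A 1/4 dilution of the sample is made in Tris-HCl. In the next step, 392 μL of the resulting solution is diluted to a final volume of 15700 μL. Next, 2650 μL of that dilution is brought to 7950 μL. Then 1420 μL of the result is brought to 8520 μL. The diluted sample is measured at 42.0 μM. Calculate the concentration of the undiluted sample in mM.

121 mM

Overall dilution factor = 4 × 40.05 × 3 × 6 = 2884.
Original = 42.0 μM × 2884 = 1.21 × 10⁵ μM = 121 mM.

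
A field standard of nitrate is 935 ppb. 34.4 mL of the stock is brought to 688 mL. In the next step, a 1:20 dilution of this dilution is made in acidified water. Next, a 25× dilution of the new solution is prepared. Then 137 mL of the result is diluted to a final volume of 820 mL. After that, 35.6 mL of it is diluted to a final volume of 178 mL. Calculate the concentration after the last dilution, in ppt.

3.12 ppt

Overall dilution factor = 20 × 20 × 25 × 5.985 × 5 = 2.99 × 10⁵.
935 ppb / 2.99 × 10⁵ = 3.12 × 10⁻³ ppb = 3.12 ppt.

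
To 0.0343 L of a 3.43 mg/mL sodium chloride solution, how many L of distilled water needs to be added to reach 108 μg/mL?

1.06 L

108 μg/mL = 0.108 mg/mL.
V₂ = C₁V₁/C₂ = 3.43 × 0.0343 / 0.108 = 1.09 L.
Diluent to add = V₂ − V₁ = 1.09 − 0.0343 = 1.06 L.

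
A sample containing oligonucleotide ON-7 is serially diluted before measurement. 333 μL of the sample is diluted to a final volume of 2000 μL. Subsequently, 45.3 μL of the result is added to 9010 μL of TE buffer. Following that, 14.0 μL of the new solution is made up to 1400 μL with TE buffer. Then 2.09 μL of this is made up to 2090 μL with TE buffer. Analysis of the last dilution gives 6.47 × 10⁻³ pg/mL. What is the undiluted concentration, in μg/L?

Overall dilution factor = 6.006 × 199.9 × 100 × 1000 = 1.20 × 10⁸.
Original = 6.47 × 10⁻³ pg/mL × 1.20 × 10⁸ = 7.77 × 10⁵ pg/mL = 777 μg/L.

777 μg/L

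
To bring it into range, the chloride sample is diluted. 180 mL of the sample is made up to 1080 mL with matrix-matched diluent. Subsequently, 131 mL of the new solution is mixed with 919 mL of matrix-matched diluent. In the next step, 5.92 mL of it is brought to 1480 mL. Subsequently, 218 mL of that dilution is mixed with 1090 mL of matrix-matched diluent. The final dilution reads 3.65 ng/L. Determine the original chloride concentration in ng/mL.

Overall dilution factor = 6 × 8.015 × 250 × 6 = 7.21 × 10⁴.
Original = 3.65 ng/L × 7.21 × 10⁴ = 2.63 × 10⁵ ng/L = 263 ng/mL.

263 ng/mL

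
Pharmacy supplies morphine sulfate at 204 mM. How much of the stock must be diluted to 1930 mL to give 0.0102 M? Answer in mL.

96.5 mL

0.0102 M = 10.2 mM.
V₁ = C₂V₂/C₁ = 10.2 × 1930 / 204 = 96.5 mL.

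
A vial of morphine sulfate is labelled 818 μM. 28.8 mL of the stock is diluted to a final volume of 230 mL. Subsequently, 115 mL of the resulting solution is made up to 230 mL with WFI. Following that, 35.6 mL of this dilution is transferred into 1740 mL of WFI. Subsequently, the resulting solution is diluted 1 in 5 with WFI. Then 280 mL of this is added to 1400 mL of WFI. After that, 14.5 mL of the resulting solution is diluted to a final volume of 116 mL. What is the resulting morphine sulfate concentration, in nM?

Overall dilution factor = 7.986 × 2 × 49.88 × 5 × 6 × 8 = 1.91 × 10⁵.
818 μM / 1.91 × 10⁵ = 4.28 × 10⁻³ μM = 4.28 nM.

4.28 nM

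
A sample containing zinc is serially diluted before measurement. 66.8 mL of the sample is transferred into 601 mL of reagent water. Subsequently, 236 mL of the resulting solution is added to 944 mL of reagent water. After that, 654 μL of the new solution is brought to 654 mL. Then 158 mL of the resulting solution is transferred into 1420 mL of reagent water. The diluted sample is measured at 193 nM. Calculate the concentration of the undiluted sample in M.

0.0963 M

Overall dilution factor = 9.997 × 5 × 1000 × 9.987 = 4.99 × 10⁵.
Original = 193 nM × 4.99 × 10⁵ = 9.63 × 10⁷ nM = 0.0963 M.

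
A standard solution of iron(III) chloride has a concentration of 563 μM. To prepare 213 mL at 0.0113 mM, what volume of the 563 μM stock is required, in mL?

4.28 mL

0.0113 mM = 11.3 μM.
V₁ = C₂V₂/C₁ = 11.3 × 213 / 563 = 4.28 mL.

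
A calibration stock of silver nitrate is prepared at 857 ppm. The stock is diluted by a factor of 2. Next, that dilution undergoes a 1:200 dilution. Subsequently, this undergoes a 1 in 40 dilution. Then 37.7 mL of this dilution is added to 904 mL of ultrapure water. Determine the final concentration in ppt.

2140 ppt

Overall dilution factor = 2 × 200 × 40 × 24.98 = 4.00 × 10⁵.
857 ppm / 4.00 × 10⁵ = 2.14 × 10⁻³ ppm = 2140 ppt.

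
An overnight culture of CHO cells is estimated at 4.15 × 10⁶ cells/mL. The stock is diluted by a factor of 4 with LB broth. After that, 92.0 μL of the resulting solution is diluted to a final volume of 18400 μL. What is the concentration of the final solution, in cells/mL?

Overall dilution factor = 4 × 200 = 800.
4.15 × 10⁶ cells/mL / 800 = 5190 cells/mL.

5190 cells/mL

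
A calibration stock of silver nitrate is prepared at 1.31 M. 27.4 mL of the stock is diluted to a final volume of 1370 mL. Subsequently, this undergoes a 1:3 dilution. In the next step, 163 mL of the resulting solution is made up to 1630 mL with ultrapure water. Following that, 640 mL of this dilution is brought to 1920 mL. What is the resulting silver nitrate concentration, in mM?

0.291 mM

Overall dilution factor = 50 × 3 × 10 × 3 = 4500.
1.31 M / 4500 = 2.91 × 10⁻⁴ M = 0.291 mM.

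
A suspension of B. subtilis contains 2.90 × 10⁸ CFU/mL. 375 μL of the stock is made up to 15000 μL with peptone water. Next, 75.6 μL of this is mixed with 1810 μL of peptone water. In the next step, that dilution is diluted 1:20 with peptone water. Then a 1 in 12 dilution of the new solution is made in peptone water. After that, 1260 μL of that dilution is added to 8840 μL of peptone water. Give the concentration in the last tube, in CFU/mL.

Overall dilution factor = 40 × 24.94 × 20 × 12 × 8.016 = 1.92 × 10⁶.
2.90 × 10⁸ CFU/mL / 1.92 × 10⁶ = 151 CFU/mL.

151 CFU/mL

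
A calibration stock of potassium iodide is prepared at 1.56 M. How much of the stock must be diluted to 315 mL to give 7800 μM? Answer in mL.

7800 μM = 7.80 × 10⁻³ M.
V₁ = C₂V₂/C₁ = 7.80 × 10⁻³ × 315 / 1.56 = 1.57 mL.

1.57 mL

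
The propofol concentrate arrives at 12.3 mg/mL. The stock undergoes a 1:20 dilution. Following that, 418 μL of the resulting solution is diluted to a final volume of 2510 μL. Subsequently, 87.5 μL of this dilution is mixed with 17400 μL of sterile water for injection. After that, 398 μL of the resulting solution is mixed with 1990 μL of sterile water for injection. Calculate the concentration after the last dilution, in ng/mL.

Overall dilution factor = 20 × 6.005 × 199.9 × 6 = 1.44 × 10⁵.
12.3 mg/mL / 1.44 × 10⁵ = 8.54 × 10⁻⁵ mg/mL = 85.4 ng/mL.

85.4 ng/mL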